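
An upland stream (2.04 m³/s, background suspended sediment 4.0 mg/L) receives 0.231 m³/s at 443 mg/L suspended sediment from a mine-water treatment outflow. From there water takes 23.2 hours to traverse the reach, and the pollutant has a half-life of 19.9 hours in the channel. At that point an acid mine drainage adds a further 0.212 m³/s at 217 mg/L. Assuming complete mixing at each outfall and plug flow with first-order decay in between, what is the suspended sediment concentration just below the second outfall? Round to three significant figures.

38.4 mg/L

Mass balance: C = (2.040·4.000 + 0.2310·443.0) / 2.271 = 110.5/2.271 = 48.65 mg/L; combined flow 2.271 m³/s.
Half-life 19.9 h → k = ln 2 / 19.9 = 0.03483 h⁻¹ = 0.8360 d⁻¹.
Decay over the reach: 48.65·exp(−kt) = 48.65·0.4457 = 21.69 mg/L.
Second outfall: C = (2.271·21.69 + 0.2120·217.0)/2.483 = 38.36 mg/L.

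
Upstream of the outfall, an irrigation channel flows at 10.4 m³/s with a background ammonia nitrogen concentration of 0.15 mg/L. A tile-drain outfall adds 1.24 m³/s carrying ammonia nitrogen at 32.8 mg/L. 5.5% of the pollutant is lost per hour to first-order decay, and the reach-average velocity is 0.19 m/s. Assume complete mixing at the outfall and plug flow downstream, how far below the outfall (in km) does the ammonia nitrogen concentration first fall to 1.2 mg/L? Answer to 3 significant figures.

13.4 km

Flow-weighted average: C = (10.40·0.1500 + 1.240·32.80) / 11.64 = 42.23/11.64 = 3.628 mg/L.
5.5%/h lost → k = −ln(1 − 0.055) = 0.05657 h⁻¹.
Set 3.628·exp(−k·t) = 1.2 → t = ln(3.628/1.2)/k = 70410 s = 19.56 h.
Distance = v·t = 0.19·70410 = 13380 m = 13.38 km.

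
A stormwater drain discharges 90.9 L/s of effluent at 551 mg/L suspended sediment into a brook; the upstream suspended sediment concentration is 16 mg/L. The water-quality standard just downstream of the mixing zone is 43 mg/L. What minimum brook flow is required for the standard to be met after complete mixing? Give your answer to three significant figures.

Set C_mix = 43: (Q·16.00 + 90.90·551.0) / (Q + 90.90) = 43
→ Q = 90.90·(551.0 − 43)/(43 − 16.00) = 1710 L/s.

1710 L/s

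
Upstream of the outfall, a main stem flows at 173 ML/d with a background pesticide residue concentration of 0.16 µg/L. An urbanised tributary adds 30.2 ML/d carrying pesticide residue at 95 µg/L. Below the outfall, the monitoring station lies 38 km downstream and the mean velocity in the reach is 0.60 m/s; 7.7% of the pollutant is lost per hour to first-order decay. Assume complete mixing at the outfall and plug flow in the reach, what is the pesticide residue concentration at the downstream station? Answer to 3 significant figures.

3.48 µg/L

Flow-weighted average: C = (173.0·0.1600 + 30.20·95.00) / 203.2 = 2897/203.2 = 14.26 µg/L.
Travel time t = 38·1000 / 0.60 = 63330 s = 17.59 h.
7.7%/h lost → k = −ln(1 − 0.077) = 0.08013 h⁻¹.
After decay, C = 14.26 × e^(−kt) = 14.26 × 0.2442 = 3.482 µg/L.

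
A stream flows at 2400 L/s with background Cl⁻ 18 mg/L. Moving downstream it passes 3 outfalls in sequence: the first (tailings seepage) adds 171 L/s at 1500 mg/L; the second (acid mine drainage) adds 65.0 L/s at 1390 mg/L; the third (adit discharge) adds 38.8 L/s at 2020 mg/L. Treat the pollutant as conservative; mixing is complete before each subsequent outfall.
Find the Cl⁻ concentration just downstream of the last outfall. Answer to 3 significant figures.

Outfall 1: combined Q = 2571 L/s; C = (2400·18.00 + 171.0·1500)/2571 = 116.6 mg/L.
Outfall 2: combined Q = 2636 L/s; C = (2571·116.6 + 65.00·1390)/2636 = 148.0 mg/L.
Outfall 3: combined Q = 2675 L/s; C = (2636·148.0 + 38.80·2020)/2675 = 175.1 mg/L.

175 mg/L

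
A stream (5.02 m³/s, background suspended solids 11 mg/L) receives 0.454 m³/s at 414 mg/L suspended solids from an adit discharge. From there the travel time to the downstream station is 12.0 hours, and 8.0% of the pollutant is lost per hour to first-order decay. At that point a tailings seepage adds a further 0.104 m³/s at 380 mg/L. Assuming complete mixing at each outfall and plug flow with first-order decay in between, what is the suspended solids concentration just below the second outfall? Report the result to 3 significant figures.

Flow-weighted average: C = (5.020·11.00 + 0.4540·414.0) / 5.474 = 243.2/5.474 = 44.42 mg/L; combined flow 5.474 m³/s.
8.0%/h lost → k = −ln(1 − 0.08) = 0.08338 h⁻¹.
First-order decay: C = 44.42·exp(−k·t) = 44.42·0.3677 = 16.33 mg/L.
At the second outfall, C = (5.474·16.33 + 0.1040·380.0) / (5.474 + 0.1040) = 23.11 mg/L.

23.1 mg/L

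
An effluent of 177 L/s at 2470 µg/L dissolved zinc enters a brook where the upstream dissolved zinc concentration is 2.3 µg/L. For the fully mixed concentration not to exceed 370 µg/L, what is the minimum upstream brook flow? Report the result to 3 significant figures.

Set C_mix = 370: (Q·2.300 + 177.0·2470) / (Q + 177.0) = 370
→ Q = 177.0·(2470 − 370)/(370 − 2.300) = 1011 L/s.

1010 L/s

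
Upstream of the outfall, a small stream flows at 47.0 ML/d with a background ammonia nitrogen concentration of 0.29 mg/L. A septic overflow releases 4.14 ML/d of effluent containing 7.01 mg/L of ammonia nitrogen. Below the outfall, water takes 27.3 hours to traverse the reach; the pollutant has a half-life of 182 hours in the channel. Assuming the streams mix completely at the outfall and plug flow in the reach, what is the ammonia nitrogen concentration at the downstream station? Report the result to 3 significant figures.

0.752 mg/L

Mixed concentration C = ΣQC/ΣQ = (47.00·0.2900 + 4.140·7.010) / 51.14 = 42.65/51.14 = 0.8340 mg/L.
Half-life 182 h → k = ln 2 / 182 = 0.003809 h⁻¹ = 0.09140 d⁻¹.
First-order decay: C = 0.8340·exp(−k·t) = 0.8340·0.9013 = 0.7517 mg/L.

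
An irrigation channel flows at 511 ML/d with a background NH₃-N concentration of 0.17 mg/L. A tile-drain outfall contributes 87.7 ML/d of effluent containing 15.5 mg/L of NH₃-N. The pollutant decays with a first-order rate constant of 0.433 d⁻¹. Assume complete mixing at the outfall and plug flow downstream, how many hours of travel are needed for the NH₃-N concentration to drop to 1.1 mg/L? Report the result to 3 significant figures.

After mixing, C = (511.0·0.1700 + 87.70·15.50) / 598.7 = 1446/598.7 = 2.416 mg/L.
2.416·exp(−k·t) = 1.1 → t = ln(2.416/1.1)/k = 157000 s = 43.60 h.

43.6 h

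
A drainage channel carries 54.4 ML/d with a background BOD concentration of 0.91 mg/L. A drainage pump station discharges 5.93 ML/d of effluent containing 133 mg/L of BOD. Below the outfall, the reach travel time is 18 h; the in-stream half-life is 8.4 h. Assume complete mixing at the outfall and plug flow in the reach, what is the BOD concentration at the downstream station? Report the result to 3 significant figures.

After mixing, C = (54.40·0.9100 + 5.930·133.0) / 60.33 = 838.2/60.33 = 13.89 mg/L.
Half-life 8.4 h → k = ln 2 / 8.4 = 0.08252 h⁻¹ = 1.980 d⁻¹.
First-order decay: C = 13.89·exp(−k·t) = 13.89·0.2264 = 3.146 mg/L.

3.15 mg/L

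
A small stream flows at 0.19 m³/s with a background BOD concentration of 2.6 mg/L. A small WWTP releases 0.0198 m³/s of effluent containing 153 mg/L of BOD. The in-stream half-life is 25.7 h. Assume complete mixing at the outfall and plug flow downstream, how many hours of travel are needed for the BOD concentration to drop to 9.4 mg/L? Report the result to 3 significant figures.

21.5 h

Conservation of mass: C = (0.1900·2.600 + 0.01980·153.0) / 0.2098 = 3.523/0.2098 = 16.79 mg/L.
Half-life 25.7 h → k = ln 2 / 25.7 = 0.02697 h⁻¹ = 0.6473 d⁻¹.
16.79·exp(−k·t) = 9.4 → t = ln(16.79/9.4)/k = 77460 s = 21.52 h.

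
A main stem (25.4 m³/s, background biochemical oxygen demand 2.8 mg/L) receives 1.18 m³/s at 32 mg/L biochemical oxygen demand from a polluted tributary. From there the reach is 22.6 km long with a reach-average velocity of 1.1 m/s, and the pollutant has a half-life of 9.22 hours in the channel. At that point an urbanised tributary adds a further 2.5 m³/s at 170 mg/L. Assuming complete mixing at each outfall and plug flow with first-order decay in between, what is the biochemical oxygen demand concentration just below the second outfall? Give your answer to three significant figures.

17.1 mg/L

After mixing, C = (25.40·2.800 + 1.180·32.00) / 26.58 = 108.9/26.58 = 4.096 mg/L; combined flow 26.58 m³/s.
Travel time t = 22.6·1000 / 1.1 = 20550 s = 5.707 h.
Half-life 9.22 h → k = ln 2 / 9.22 = 0.07518 h⁻¹ = 1.804 d⁻¹.
Applying C = C₀e^(−kt): 4.096 × 0.6511 = 2.667 mg/L.
At the second outfall, C = (26.58·2.667 + 2.500·170.0) / (26.58 + 2.500) = 17.05 mg/L.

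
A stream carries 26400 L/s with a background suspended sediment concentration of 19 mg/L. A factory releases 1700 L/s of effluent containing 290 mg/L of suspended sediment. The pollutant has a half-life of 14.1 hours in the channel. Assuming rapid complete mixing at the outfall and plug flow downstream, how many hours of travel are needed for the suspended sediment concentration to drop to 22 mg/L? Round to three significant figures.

9.67 h

Mass balance: C = (26400·19.00 + 1700·290.0) / 28100 = 994600/28100 = 35.40 mg/L.
Half-life 14.1 h → k = ln 2 / 14.1 = 0.04916 h⁻¹ = 1.180 d⁻¹.
35.40·exp(−k·t) = 22 → t = ln(35.40/22)/k = 34820 s = 9.673 h.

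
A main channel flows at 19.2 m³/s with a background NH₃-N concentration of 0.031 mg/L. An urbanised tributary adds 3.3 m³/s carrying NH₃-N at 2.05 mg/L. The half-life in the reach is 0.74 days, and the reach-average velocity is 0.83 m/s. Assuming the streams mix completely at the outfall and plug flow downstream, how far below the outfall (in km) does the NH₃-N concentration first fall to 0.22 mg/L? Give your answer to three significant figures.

Conservation of mass: C = (19.20·0.03100 + 3.300·2.050) / 22.50 = 7.360/22.50 = 0.3271 mg/L.
Half-life 0.74 d → k = ln 2 / 0.74 = 0.9367 d⁻¹.
Set 0.3271·exp(−k·t) = 0.22 → t = ln(0.3271/0.22)/k = 36590 s = 10.16 h.
Distance = v·t = 0.83·36590 = 30370 m = 30.37 km.

30.4 km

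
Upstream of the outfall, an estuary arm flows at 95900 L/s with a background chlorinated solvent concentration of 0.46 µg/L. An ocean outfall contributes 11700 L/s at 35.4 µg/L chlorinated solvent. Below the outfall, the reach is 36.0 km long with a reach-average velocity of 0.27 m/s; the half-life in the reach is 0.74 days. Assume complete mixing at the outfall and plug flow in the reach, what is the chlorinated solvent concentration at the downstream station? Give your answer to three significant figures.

1.00 µg/L

Mass balance: C = (95900·0.4600 + 11700·35.40) / 107600 = 458300/107600 = 4.259 µg/L.
Travel time t = 36.0·1000 / 0.27 = 133300 s = 37.04 h.
Half-life 0.74 d → k = ln 2 / 0.74 = 0.9367 d⁻¹.
After decay, C = 4.259 × e^(−kt) = 4.259 × 0.2356 = 1.004 µg/L.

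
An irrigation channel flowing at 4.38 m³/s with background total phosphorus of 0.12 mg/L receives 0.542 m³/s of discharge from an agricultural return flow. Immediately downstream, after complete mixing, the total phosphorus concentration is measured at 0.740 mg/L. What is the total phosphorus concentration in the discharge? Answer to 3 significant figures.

Mass balance: 4.380·0.1200 + 0.5420·Cₑ = 4.922·0.7400
→ Cₑ = (4.922·0.7400 − 4.380·0.1200) / 0.5420 = 5.750 mg/L.

5.75 mg/L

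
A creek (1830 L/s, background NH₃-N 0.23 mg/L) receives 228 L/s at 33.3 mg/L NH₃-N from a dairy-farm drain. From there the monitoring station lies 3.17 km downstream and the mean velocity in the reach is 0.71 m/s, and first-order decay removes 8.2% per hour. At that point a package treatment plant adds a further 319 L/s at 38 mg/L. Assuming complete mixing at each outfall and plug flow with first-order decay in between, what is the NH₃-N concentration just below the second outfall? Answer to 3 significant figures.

8.13 mg/L

Mixed concentration C = ΣQC/ΣQ = (1830·0.2300 + 228.0·33.30) / 2058 = 8013/2058 = 3.894 mg/L; combined flow 2058 L/s.
Travel time t = 3.17·1000 / 0.71 = 4465 s = 1.240 h.
8.2%/h lost → k = −ln(1 − 0.082) = 0.08556 h⁻¹.
After decay, C = 3.894 × e^(−kt) = 3.894 × 0.8993 = 3.502 mg/L.
At the second outfall, C = (2058·3.502 + 319.0·38.00) / (2058 + 319.0) = 8.131 mg/L.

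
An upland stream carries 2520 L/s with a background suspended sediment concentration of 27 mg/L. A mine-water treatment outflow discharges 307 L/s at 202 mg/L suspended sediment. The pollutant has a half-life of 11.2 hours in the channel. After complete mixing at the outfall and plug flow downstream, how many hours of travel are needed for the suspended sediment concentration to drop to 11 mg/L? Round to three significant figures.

Mixed concentration C = ΣQC/ΣQ = (2520·27.00 + 307.0·202.0) / 2827 = 130100/2827 = 46.00 mg/L.
Half-life 11.2 h → k = ln 2 / 11.2 = 0.06189 h⁻¹ = 1.485 d⁻¹.
46.00·exp(−k·t) = 11 → t = ln(46.00/11)/k = 83230 s = 23.12 h.

23.1 h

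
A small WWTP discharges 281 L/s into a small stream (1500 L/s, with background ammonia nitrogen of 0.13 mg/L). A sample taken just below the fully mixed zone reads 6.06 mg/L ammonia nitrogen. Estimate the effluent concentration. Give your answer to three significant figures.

Mass balance: 1500·0.1300 + 281.0·Cₑ = 1781·6.060
→ Cₑ = (1781·6.060 − 1500·0.1300) / 281.0 = 37.71 mg/L.

37.7 mg/L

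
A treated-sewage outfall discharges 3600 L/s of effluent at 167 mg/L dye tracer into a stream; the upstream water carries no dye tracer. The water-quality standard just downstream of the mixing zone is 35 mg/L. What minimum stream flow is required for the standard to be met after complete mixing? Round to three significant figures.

Set C_mix = 35: (Q·0 + 3600·167.0) / (Q + 3600) = 35
→ Q = 3600·(167.0 − 35)/(35 − 0) = 13580 L/s.

13600 L/s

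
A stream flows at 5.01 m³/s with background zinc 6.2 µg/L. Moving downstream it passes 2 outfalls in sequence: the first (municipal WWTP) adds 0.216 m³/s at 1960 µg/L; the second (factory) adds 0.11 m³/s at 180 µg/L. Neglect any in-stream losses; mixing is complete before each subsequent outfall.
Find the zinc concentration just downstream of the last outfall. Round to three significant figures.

After outfall 1: Q = 5.010 + 0.2160 = 5.226 m³/s; C = (5.010·6.200 + 0.2160·1960)/5.226 = 86.95 µg/L.
After outfall 2: Q = 5.226 + 0.1100 = 5.336 m³/s; C = (5.226·86.95 + 0.1100·180.0)/5.336 = 88.87 µg/L.

88.9 µg/L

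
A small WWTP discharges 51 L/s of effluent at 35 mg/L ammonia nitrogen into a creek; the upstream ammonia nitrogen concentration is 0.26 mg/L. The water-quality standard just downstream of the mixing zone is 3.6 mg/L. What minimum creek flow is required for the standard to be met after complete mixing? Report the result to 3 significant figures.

Set C_mix = 3.6: (Q·0.2600 + 51.00·35.00) / (Q + 51.00) = 3.6
→ Q = 51.00·(35.00 − 3.6)/(3.6 − 0.2600) = 479.5 L/s.

479 L/s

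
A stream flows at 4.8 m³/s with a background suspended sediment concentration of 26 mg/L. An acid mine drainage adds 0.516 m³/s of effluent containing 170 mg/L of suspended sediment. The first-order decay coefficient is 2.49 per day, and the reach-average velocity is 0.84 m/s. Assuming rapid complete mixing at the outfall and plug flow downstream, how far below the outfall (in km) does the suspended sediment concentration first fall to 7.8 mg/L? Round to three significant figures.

After mixing, C = (4.800·26.00 + 0.5160·170.0) / 5.316 = 212.5/5.316 = 39.98 mg/L.
Set 39.98·exp(−k·t) = 7.8 → t = ln(39.98/7.8)/k = 56700 s = 15.75 h.
Distance = v·t = 0.84·56700 = 47630 m = 47.63 km.

47.6 km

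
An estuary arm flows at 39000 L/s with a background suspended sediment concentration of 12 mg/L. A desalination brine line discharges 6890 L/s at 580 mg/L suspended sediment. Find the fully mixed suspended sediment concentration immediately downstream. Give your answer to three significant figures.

Mass balance: C = (39000·12.00 + 6890·580.0) / 45890 = 4464000/45890 = 97.28 mg/L.

97.3 mg/L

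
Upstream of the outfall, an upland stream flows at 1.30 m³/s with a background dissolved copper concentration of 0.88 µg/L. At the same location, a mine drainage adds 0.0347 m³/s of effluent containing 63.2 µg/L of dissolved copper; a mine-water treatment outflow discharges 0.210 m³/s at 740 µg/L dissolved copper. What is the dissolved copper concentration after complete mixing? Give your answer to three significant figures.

After mixing, C = (1.300·0.8800 + 0.03470·63.20 + 0.2100·740.0) / 1.545 = 158.7/1.545 = 102.8 µg/L.

103 µg/L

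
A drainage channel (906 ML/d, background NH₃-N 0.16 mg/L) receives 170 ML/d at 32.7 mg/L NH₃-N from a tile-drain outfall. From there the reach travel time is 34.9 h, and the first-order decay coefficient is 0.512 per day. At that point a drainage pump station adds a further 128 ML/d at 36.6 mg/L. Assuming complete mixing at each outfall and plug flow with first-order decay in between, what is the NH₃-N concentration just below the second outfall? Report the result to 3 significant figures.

Mass balance: C = (906.0·0.1600 + 170.0·32.70) / 1076 = 5704/1076 = 5.301 mg/L; combined flow 1076 ML/d.
Applying C = C₀e^(−kt): 5.301 × 0.4750 = 2.518 mg/L.
At the second outfall, C = (1076·2.518 + 128.0·36.60) / (1076 + 128.0) = 6.141 mg/L.

6.14 mg/L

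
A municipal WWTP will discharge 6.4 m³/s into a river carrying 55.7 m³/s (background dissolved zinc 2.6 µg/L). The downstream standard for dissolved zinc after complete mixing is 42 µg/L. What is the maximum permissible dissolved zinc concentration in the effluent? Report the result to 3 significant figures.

385 µg/L

At the limit, (Qr·Cr + Qe·Cₑ)/(Qr + Qe) = 42:
Cₑ = (62.10·42 − 55.70·2.600) / 6.400 = 384.9 µg/L.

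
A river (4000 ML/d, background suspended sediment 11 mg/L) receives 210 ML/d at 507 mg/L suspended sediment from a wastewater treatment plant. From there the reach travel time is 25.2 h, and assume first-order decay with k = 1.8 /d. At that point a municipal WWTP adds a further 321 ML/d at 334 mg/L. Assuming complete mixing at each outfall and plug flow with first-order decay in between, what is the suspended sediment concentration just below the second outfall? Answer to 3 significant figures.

Mixed concentration C = ΣQC/ΣQ = (4000·11.00 + 210.0·507.0) / 4210 = 150500/4210 = 35.74 mg/L; combined flow 4210 ML/d.
Decay over the reach: 35.74·exp(−kt) = 35.74·0.1511 = 5.399 mg/L.
Second outfall: C = (4210·5.399 + 321.0·334.0)/4531 = 28.68 mg/L.

28.7 mg/L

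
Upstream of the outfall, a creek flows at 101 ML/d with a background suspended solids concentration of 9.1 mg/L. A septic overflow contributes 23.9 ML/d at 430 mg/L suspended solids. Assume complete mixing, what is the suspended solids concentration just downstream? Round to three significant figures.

89.6 mg/L

Flow-weighted average: C = (101.0·9.100 + 23.90·430.0) / 124.9 = 11200/124.9 = 89.64 mg/L.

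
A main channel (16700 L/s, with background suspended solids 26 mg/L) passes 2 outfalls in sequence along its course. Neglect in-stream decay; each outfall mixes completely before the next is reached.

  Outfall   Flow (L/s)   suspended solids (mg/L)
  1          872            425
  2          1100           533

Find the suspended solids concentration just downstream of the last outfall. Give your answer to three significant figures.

74.5 mg/L

Outfall 1: combined Q = 17570 L/s; C = (16700·26.00 + 872.0·425.0)/17570 = 45.80 mg/L.
Outfall 2: combined Q = 18670 L/s; C = (17570·45.80 + 1100·533.0)/18670 = 74.50 mg/L.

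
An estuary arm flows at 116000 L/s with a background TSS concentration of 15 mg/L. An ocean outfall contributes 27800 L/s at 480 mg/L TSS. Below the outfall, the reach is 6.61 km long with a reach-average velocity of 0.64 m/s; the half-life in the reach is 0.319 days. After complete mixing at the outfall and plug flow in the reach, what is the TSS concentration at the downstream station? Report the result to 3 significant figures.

Conservation of mass: C = (116000·15.00 + 27800·480.0) / 143800 = 15080000/143800 = 104.9 mg/L.
Travel time t = 6.61·1000 / 0.64 = 10330 s = 2.869 h.
Half-life 0.319 d → k = ln 2 / 0.319 = 2.173 d⁻¹.
After decay, C = 104.9 × e^(−kt) = 104.9 × 0.7713 = 80.90 mg/L.

80.9 mg/L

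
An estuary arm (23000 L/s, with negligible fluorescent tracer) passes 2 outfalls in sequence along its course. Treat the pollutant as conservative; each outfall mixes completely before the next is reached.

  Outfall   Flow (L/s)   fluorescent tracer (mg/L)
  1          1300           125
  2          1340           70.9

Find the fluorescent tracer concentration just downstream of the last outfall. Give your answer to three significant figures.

After outfall 1: Q = 23000 + 1300 = 24300 L/s; C = (23000·0 + 1300·125.0)/24300 = 6.687 mg/L.
After outfall 2: Q = 24300 + 1340 = 25640 L/s; C = (24300·6.687 + 1340·70.90)/25640 = 10.04 mg/L.

10.0 mg/L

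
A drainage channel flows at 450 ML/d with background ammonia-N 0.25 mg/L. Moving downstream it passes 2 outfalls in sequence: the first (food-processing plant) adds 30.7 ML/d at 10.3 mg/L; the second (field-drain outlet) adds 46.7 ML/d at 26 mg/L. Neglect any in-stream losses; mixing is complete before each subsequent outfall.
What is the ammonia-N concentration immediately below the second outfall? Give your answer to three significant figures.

After outfall 1: Q = 450.0 + 30.70 = 480.7 ML/d; C = (450.0·0.2500 + 30.70·10.30)/480.7 = 0.8918 mg/L.
After outfall 2: Q = 480.7 + 46.70 = 527.4 ML/d; C = (480.7·0.8918 + 46.70·26.00)/527.4 = 3.115 mg/L.

3.12 mg/L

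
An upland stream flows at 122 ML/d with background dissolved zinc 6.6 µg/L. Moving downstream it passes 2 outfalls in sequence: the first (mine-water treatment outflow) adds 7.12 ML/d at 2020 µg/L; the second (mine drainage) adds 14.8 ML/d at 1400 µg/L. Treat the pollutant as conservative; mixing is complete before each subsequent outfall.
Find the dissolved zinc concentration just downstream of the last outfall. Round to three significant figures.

249 µg/L

Below outfall 1: Q → 129.1 ML/d, C = (122.0·6.600 + 7.120·2020)/129.1 = 117.6 µg/L.
Below outfall 2: Q → 143.9 ML/d, C = (129.1·117.6 + 14.80·1400)/143.9 = 249.5 µg/L.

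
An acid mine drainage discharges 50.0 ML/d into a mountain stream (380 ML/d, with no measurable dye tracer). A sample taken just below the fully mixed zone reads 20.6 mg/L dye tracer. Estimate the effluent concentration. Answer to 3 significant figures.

177 mg/L

Mass balance: 380.0·0 + 50.00·Cₑ = 430.0·20.60
→ Cₑ = (430.0·20.60 − 380.0·0) / 50.00 = 177.2 mg/L.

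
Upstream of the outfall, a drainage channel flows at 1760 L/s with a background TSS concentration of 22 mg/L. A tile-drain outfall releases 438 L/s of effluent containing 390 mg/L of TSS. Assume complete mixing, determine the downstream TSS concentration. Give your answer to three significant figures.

Conservation of mass: C = (1760·22.00 + 438.0·390.0) / 2198 = 209500/2198 = 95.33 mg/L.

95.3 mg/L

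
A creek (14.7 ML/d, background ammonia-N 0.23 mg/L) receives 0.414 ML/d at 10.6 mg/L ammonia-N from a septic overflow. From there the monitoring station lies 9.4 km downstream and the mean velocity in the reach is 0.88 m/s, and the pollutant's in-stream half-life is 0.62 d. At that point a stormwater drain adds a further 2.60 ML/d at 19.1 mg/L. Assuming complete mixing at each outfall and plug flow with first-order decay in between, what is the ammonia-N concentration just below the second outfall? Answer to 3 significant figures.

After mixing, C = (14.70·0.2300 + 0.4140·10.60) / 15.11 = 7.769/15.11 = 0.5141 mg/L; combined flow 15.11 ML/d.
Travel time t = 9.4·1000 / 0.88 = 10680 s = 2.967 h.
Half-life 0.62 d → k = ln 2 / 0.62 = 1.118 d⁻¹.
After decay, C = 0.5141 × e^(−kt) = 0.5141 × 0.8709 = 0.4477 mg/L.
At the second outfall, C = (15.11·0.4477 + 2.600·19.10) / (15.11 + 2.600) = 3.185 mg/L.

3.19 mg/L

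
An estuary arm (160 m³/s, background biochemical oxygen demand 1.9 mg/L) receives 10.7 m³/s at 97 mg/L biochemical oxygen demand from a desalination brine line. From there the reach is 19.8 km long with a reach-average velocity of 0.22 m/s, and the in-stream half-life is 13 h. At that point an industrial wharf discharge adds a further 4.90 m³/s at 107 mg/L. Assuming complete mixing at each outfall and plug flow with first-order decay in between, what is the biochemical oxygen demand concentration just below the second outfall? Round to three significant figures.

Conservation of mass: C = (160.0·1.900 + 10.70·97.00) / 170.7 = 1342/170.7 = 7.861 mg/L; combined flow 170.7 m³/s.
Travel time t = 19.8·1000 / 0.22 = 90000 s = 25.00 h.
Half-life 13 h → k = ln 2 / 13 = 0.05332 h⁻¹ = 1.280 d⁻¹.
First-order decay: C = 7.861·exp(−k·t) = 7.861·0.2637 = 2.073 mg/L.
At the second outfall, C = (170.7·2.073 + 4.900·107.0) / (170.7 + 4.900) = 5.001 mg/L.

5.00 mg/L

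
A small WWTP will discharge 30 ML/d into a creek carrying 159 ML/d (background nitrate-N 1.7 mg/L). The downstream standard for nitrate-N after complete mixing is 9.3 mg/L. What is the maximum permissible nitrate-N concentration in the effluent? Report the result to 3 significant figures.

At the limit, (Qr·Cr + Qe·Cₑ)/(Qr + Qe) = 9.3:
Cₑ = (189.0·9.3 − 159.0·1.700) / 30.00 = 49.58 mg/L.

49.6 mg/L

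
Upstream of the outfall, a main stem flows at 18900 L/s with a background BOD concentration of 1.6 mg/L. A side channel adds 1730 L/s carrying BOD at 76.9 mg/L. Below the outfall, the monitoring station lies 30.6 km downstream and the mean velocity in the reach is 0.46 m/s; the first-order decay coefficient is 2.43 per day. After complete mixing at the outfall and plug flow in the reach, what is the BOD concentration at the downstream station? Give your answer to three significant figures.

1.22 mg/L

Conservation of mass: C = (18900·1.600 + 1730·76.90) / 20630 = 163300/20630 = 7.915 mg/L.
Travel time t = 30.6·1000 / 0.46 = 66520 s = 18.48 h.
After decay, C = 7.915 × e^(−kt) = 7.915 × 0.1540 = 1.219 mg/L.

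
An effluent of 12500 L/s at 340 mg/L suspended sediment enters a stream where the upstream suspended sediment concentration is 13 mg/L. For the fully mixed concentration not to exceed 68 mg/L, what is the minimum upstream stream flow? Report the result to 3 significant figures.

61800 L/s

Set C_mix = 68: (Q·13.00 + 12500·340.0) / (Q + 12500) = 68
→ Q = 12500·(340.0 − 68)/(68 − 13.00) = 61820 L/s.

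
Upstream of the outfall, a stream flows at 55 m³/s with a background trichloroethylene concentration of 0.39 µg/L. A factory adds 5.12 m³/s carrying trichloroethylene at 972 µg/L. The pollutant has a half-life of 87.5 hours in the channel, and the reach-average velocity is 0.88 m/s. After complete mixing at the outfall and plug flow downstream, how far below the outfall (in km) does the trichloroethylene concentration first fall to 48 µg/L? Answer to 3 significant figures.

220 km

Mass balance: C = (55.00·0.3900 + 5.120·972.0) / 60.12 = 4998/60.12 = 83.14 µg/L.
Half-life 87.5 h → k = ln 2 / 87.5 = 0.007922 h⁻¹ = 0.1901 d⁻¹.
Set 83.14·exp(−k·t) = 48 → t = ln(83.14/48)/k = 249600 s = 69.34 h.
Distance = v·t = 0.88·249600 = 219700 m = 219.7 km.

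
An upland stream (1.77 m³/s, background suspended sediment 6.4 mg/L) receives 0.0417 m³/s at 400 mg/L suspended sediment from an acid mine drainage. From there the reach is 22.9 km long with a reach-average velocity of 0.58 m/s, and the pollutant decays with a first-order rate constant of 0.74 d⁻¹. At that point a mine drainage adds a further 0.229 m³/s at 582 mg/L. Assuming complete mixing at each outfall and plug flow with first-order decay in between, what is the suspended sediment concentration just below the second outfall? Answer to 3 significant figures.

After mixing, C = (1.770·6.400 + 0.04170·400.0) / 1.812 = 28.01/1.812 = 15.46 mg/L; combined flow 1.812 m³/s.
Travel time t = 22.9·1000 / 0.58 = 39480 s = 10.97 h.
Applying C = C₀e^(−kt): 15.46 × 0.7131 = 11.02 mg/L.
At the second outfall, C = (1.812·11.02 + 0.2290·582.0) / (1.812 + 0.2290) = 75.10 mg/L.

75.1 mg/L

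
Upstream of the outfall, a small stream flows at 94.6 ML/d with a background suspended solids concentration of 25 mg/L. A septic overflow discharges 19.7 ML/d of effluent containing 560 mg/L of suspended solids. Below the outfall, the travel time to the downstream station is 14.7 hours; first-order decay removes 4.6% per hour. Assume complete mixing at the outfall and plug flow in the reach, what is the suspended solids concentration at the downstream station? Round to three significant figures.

Conservation of mass: C = (94.60·25.00 + 19.70·560.0) / 114.3 = 13400/114.3 = 117.2 mg/L.
4.6%/h lost → k = −ln(1 − 0.046) = 0.04709 h⁻¹.
After decay, C = 117.2 × e^(−kt) = 117.2 × 0.5005 = 58.66 mg/L.

58.7 mg/L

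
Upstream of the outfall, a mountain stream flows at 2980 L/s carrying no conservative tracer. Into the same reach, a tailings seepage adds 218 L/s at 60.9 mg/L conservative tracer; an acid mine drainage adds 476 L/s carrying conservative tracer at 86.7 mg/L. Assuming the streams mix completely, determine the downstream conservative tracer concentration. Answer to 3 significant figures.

Conservation of mass: C = (2980·0 + 218.0·60.90 + 476.0·86.70) / 3674 = 54550/3674 = 14.85 mg/L.

14.8 mg/L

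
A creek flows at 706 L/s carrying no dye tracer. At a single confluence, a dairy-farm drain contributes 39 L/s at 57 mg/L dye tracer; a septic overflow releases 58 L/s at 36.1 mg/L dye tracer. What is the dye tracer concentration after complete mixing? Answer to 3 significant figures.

Flow-weighted average: C = (706.0·0 + 39.00·57.00 + 58.00·36.10) / 803.0 = 4317/803.0 = 5.376 mg/L.

5.38 mg/L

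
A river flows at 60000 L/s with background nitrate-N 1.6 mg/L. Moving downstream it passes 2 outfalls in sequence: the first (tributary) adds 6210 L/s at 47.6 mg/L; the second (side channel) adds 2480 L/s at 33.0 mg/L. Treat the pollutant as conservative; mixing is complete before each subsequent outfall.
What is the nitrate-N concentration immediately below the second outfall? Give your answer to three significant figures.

6.89 mg/L

Below outfall 1: Q → 66210 L/s, C = (60000·1.600 + 6210·47.60)/66210 = 5.914 mg/L.
Below outfall 2: Q → 68690 L/s, C = (66210·5.914 + 2480·33.00)/68690 = 6.892 mg/L.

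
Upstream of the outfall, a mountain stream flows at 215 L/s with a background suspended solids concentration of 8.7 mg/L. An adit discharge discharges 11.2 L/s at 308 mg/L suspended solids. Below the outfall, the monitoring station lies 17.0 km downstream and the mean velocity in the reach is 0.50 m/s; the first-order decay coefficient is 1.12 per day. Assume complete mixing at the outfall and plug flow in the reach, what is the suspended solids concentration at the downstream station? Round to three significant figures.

After mixing, C = (215.0·8.700 + 11.20·308.0) / 226.2 = 5320/226.2 = 23.52 mg/L.
Travel time t = 17.0·1000 / 0.50 = 34000 s = 9.444 h.
First-order decay: C = 23.52·exp(−k·t) = 23.52·0.6436 = 15.14 mg/L.

15.1 mg/L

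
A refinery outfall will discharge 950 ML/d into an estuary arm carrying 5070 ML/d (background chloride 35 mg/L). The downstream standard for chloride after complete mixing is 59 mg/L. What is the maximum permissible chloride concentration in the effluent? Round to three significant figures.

At the limit, (Qr·Cr + Qe·Cₑ)/(Qr + Qe) = 59:
Cₑ = (6020·59 − 5070·35.00) / 950.0 = 187.1 mg/L.

187 mg/L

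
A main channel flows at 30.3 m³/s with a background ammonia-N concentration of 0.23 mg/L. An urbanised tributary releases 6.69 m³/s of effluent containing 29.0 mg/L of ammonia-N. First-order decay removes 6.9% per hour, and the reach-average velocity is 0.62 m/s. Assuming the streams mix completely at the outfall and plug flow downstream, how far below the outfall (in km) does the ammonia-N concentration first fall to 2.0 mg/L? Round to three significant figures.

31.2 km

After mixing, C = (30.30·0.2300 + 6.690·29.00) / 36.99 = 201.0/36.99 = 5.433 mg/L.
6.9%/h lost → k = −ln(1 − 0.069) = 0.07150 h⁻¹.
Set 5.433·exp(−k·t) = 2.0 → t = ln(5.433/2.0)/k = 50320 s = 13.98 h.
Distance = v·t = 0.62·50320 = 31200 m = 31.20 km.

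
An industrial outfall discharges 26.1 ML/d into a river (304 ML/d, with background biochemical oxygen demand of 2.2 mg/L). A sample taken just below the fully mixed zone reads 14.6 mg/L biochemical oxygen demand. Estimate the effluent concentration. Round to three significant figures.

Mass balance: 304.0·2.200 + 26.10·Cₑ = 330.1·14.60
→ Cₑ = (330.1·14.60 − 304.0·2.200) / 26.10 = 159.0 mg/L.

159 mg/L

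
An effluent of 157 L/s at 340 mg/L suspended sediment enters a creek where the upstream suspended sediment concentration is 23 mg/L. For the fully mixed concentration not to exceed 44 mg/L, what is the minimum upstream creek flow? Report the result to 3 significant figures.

2210 L/s

Set C_mix = 44: (Q·23.00 + 157.0·340.0) / (Q + 157.0) = 44
→ Q = 157.0·(340.0 − 44)/(44 − 23.00) = 2213 L/s.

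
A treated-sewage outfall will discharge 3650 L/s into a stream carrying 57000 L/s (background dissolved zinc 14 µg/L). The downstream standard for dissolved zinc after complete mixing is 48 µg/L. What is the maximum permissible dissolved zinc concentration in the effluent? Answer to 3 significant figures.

At the limit, (Qr·Cr + Qe·Cₑ)/(Qr + Qe) = 48:
Cₑ = (60650·48 − 57000·14.00) / 3650 = 579.0 µg/L.

579 µg/L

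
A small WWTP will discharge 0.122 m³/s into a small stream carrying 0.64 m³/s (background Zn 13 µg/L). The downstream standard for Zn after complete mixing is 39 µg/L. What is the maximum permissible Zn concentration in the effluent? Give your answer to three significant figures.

175 µg/L

At the limit, (Qr·Cr + Qe·Cₑ)/(Qr + Qe) = 39:
Cₑ = (0.7620·39 − 0.6400·13.00) / 0.1220 = 175.4 µg/L.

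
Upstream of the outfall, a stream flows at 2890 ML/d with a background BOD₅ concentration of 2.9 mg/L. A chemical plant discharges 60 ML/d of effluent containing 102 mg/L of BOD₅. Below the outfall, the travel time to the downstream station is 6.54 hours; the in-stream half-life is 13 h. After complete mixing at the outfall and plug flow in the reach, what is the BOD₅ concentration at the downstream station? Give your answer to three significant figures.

3.47 mg/L

After mixing, C = (2890·2.900 + 60.00·102.0) / 2950 = 14500/2950 = 4.916 mg/L.
Half-life 13 h → k = ln 2 / 13 = 0.05332 h⁻¹ = 1.280 d⁻¹.
First-order decay: C = 4.916·exp(−k·t) = 4.916·0.7056 = 3.468 mg/L.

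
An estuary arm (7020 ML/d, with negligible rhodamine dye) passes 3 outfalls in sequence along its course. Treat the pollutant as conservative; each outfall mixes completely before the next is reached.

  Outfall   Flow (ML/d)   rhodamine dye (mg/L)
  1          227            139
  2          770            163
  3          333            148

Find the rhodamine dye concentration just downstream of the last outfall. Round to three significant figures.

After outfall 1: Q = 7020 + 227.0 = 7247 ML/d; C = (7020·0 + 227.0·139.0)/7247 = 4.354 mg/L.
After outfall 2: Q = 7247 + 770.0 = 8017 ML/d; C = (7247·4.354 + 770.0·163.0)/8017 = 19.59 mg/L.
After outfall 3: Q = 8017 + 333.0 = 8350 ML/d; C = (8017·19.59 + 333.0·148.0)/8350 = 24.71 mg/L.

24.7 mg/L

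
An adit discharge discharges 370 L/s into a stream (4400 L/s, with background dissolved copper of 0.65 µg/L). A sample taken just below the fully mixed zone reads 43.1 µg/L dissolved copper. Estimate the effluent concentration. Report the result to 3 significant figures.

Mass balance: 4400·0.6500 + 370.0·Cₑ = 4770·43.10
→ Cₑ = (4770·43.10 − 4400·0.6500) / 370.0 = 547.9 µg/L.

548 µg/L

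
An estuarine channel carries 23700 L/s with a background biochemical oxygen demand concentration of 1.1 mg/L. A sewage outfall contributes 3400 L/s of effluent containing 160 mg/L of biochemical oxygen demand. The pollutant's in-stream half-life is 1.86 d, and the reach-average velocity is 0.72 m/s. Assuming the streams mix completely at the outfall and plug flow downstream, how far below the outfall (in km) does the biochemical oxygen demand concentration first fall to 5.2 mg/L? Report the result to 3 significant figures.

Mass balance: C = (23700·1.100 + 3400·160.0) / 27100 = 570100/27100 = 21.04 mg/L.
Half-life 1.86 d → k = ln 2 / 1.86 = 0.3727 d⁻¹.
Set 21.04·exp(−k·t) = 5.2 → t = ln(21.04/5.2)/k = 324000 s = 90.01 h.
Distance = v·t = 0.72·324000 = 233300 m = 233.3 km.

233 km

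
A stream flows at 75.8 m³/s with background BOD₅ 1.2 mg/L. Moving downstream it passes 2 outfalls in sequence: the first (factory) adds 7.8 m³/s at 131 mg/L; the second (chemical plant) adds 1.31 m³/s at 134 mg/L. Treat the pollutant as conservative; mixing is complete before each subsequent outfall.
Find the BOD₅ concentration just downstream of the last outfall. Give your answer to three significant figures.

15.2 mg/L

After outfall 1: Q = 75.80 + 7.800 = 83.60 m³/s; C = (75.80·1.200 + 7.800·131.0)/83.60 = 13.31 mg/L.
After outfall 2: Q = 83.60 + 1.310 = 84.91 m³/s; C = (83.60·13.31 + 1.310·134.0)/84.91 = 15.17 mg/L.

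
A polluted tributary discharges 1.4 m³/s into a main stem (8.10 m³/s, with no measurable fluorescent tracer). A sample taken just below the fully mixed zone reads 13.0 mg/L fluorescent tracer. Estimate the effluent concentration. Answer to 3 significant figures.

88.2 mg/L

Mass balance: 8.100·0 + 1.400·Cₑ = 9.500·13.00
→ Cₑ = (9.500·13.00 − 8.100·0) / 1.400 = 88.21 mg/L.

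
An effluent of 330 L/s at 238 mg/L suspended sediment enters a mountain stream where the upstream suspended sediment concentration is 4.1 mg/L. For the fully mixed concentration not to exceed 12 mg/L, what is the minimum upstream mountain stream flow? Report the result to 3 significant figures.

Set C_mix = 12: (Q·4.100 + 330.0·238.0) / (Q + 330.0) = 12
→ Q = 330.0·(238.0 − 12)/(12 − 4.100) = 9441 L/s.

9440 L/s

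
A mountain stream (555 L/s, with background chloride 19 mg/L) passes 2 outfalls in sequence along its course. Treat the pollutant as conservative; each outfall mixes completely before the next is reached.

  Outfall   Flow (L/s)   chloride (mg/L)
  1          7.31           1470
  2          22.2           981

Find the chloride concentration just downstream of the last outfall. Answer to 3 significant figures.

After outfall 1: Q = 555.0 + 7.310 = 562.3 L/s; C = (555.0·19.00 + 7.310·1470)/562.3 = 37.86 mg/L.
After outfall 2: Q = 562.3 + 22.20 = 584.5 L/s; C = (562.3·37.86 + 22.20·981.0)/584.5 = 73.68 mg/L.

73.7 mg/L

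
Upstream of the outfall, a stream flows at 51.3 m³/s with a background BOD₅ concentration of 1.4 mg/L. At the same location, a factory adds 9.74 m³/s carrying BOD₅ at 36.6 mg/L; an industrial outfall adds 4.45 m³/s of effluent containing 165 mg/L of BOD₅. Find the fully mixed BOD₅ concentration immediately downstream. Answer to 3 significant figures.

Flow-weighted average: C = (51.30·1.400 + 9.740·36.60 + 4.450·165.0) / 65.49 = 1163/65.49 = 17.75 mg/L.

17.8 mg/L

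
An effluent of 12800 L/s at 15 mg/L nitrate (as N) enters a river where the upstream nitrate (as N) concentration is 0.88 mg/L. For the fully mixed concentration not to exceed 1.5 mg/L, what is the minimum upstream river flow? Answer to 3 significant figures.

Set C_mix = 1.5: (Q·0.8800 + 12800·15.00) / (Q + 12800) = 1.5
→ Q = 12800·(15.00 − 1.5)/(1.5 − 0.8800) = 278700 L/s.

279000 L/s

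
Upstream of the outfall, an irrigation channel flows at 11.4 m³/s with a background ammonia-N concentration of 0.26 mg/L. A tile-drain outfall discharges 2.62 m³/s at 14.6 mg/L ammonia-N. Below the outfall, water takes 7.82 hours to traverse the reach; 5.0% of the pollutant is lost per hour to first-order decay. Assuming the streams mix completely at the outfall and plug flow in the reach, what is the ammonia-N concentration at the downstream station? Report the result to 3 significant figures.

Flow-weighted average: C = (11.40·0.2600 + 2.620·14.60) / 14.02 = 41.22/14.02 = 2.940 mg/L.
5.0%/h lost → k = −ln(1 − 0.05) = 0.05129 h⁻¹.
After decay, C = 2.940 × e^(−kt) = 2.940 × 0.6696 = 1.968 mg/L.

1.97 mg/L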